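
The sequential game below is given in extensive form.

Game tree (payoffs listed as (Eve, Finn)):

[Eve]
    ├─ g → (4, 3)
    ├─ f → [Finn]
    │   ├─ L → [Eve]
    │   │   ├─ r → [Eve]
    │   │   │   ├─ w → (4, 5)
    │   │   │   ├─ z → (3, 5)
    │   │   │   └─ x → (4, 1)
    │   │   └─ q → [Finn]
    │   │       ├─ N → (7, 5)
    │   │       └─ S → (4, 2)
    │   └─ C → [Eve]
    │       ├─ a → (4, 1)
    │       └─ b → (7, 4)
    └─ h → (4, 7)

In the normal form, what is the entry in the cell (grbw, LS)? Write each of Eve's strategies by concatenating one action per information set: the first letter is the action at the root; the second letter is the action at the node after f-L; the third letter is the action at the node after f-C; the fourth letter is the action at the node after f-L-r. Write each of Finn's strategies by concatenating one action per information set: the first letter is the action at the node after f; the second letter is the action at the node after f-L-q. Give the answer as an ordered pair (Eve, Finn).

(4, 3)

Trace the play path from the root:
  Eve plays g
→ terminal payoff (4, 3).
(Eve's choice at the node after f-L is never reached on this path, so it doesn't affect the outcome.)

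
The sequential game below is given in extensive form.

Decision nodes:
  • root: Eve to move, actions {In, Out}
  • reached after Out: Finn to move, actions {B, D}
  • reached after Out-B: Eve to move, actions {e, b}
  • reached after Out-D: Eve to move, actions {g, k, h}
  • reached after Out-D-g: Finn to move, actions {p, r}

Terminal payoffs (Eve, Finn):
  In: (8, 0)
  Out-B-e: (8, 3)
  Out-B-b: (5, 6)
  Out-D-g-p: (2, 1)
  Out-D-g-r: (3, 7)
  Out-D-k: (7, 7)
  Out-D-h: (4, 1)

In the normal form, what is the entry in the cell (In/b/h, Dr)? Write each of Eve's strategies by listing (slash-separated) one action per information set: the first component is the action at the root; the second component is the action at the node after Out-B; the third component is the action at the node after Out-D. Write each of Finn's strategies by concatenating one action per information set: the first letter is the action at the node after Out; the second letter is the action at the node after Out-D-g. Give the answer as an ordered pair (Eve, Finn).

Trace the play path from the root:
  Eve plays In
→ terminal payoff (8, 0).
(Eve's choice at the node after Out-B is never reached on this path, so it doesn't affect the outcome.)

(8, 0)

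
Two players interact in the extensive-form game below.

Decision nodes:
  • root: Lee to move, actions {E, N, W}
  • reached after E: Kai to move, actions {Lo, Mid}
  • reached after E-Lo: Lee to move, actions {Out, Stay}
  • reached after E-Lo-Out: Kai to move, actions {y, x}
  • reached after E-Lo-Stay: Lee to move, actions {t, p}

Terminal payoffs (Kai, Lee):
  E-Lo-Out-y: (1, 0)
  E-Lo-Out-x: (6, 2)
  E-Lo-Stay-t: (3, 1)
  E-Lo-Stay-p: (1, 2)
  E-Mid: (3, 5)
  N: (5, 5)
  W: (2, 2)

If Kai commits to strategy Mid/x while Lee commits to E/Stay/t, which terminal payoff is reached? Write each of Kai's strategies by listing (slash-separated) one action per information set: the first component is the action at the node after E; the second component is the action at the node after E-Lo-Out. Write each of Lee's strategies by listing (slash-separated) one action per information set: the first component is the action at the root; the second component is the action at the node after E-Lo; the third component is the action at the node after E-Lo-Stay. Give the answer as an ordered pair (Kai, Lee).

(3, 5)

Trace the play path from the root:
  Lee plays E
  Kai plays Mid at [E]
→ terminal payoff (3, 5).
(Kai's choice at the node after E-Lo-Out is never reached on this path, so it doesn't affect the outcome.)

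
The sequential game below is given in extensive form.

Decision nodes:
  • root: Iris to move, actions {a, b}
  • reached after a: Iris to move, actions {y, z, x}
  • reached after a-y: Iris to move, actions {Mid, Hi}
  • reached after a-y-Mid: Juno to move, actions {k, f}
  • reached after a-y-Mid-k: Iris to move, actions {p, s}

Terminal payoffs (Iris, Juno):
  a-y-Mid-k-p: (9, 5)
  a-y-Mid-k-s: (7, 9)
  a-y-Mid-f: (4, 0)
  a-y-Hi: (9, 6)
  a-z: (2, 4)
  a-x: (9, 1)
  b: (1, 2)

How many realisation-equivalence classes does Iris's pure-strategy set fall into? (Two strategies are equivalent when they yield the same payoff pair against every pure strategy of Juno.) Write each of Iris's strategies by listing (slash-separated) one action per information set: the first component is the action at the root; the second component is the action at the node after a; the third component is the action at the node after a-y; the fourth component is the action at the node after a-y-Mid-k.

Iris has 24 pure strategies: a/y/Mid/p, a/y/Mid/s, a/y/Hi/p, a/y/Hi/s, a/z/Mid/p, a/z/Mid/s, a/z/Hi/p, a/z/Hi/s, a/x/Mid/p, a/x/Mid/s, a/x/Hi/p, a/x/Hi/s, b/y/Mid/p, b/y/Mid/s, b/y/Hi/p, b/y/Hi/s, b/z/Mid/p, b/z/Mid/s, b/z/Hi/p, b/z/Hi/s, b/x/Mid/p, b/x/Mid/s, b/x/Hi/p, b/x/Hi/s. Columns: k, f.
{a/y/Mid/p} → row (9,5) (4,0)
{a/y/Mid/s} → row (7,9) (4,0)
{a/y/Hi/p, a/y/Hi/s} → row (9,6) (9,6)
{a/z/Mid/p, a/z/Mid/s, a/z/Hi/p, a/z/Hi/s} → row (2,4) (2,4)
{a/x/Mid/p, a/x/Mid/s, a/x/Hi/p, a/x/Hi/s} → row (9,1) (9,1)
{b/y/Mid/p, b/y/Mid/s, b/y/Hi/p, b/y/Hi/s, b/z/Mid/p, b/z/Mid/s, b/z/Hi/p, b/z/Hi/s, b/x/Mid/p, b/x/Mid/s, b/x/Hi/p, b/x/Hi/s} → row (1,2) (1,2)
That's 6 distinct rows out of 24 strategies.

6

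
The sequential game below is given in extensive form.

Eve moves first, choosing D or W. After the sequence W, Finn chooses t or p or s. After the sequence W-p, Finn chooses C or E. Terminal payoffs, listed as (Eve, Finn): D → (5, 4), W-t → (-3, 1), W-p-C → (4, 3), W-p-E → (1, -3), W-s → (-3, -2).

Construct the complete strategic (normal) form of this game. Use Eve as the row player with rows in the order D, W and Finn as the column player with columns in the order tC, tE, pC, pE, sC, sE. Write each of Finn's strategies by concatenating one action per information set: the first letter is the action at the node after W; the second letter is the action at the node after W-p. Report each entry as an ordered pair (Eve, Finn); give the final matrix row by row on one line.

Row D: tC→(5,4), tE→(5,4), pC→(5,4), pE→(5,4), sC→(5,4), sE→(5,4)
Row W: tC→(-3,1), tE→(-3,1), pC→(4,3), pE→(1,-3), sC→(-3,-2), sE→(-3,-2)

D: (5,4) (5,4) (5,4) (5,4) (5,4) (5,4) | W: (-3,1) (-3,1) (4,3) (1,-3) (-3,-2) (-3,-2)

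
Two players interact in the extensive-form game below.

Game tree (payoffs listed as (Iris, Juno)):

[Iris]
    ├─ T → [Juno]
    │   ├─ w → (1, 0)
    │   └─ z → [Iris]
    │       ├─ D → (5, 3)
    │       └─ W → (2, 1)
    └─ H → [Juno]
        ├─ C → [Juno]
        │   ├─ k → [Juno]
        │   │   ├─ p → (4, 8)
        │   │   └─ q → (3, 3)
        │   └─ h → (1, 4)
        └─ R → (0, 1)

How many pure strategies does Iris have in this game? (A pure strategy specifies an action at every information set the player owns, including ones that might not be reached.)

Iris owns the root with actions {T, H} — two choices.
Iris owns the node after T-z with actions {D, W} — two choices.
A pure strategy fixes one action at each information set independently, so the count is the product 2 × 2 = 4.
(For reference, Juno has 16 pure strategies, giving a 4×16 normal-form matrix.)

4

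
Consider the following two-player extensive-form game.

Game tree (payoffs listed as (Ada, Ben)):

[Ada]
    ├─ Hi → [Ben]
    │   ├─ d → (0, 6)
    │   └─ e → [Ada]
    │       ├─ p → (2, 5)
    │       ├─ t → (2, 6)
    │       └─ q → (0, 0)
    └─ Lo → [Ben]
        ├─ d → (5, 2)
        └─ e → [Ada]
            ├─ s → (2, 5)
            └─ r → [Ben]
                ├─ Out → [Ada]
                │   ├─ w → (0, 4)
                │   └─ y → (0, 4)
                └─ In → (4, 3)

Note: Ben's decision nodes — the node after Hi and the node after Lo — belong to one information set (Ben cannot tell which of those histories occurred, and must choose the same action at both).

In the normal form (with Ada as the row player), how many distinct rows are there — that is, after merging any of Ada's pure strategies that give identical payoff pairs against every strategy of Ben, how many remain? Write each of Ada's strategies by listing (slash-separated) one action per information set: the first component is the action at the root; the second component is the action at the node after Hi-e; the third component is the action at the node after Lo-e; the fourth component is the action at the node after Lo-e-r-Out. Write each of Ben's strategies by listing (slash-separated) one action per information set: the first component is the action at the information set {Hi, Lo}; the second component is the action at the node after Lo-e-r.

5

Ada has 24 pure strategies: Hi/p/s/w, Hi/p/s/y, Hi/p/r/w, Hi/p/r/y, Hi/t/s/w, Hi/t/s/y, Hi/t/r/w, Hi/t/r/y, Hi/q/s/w, Hi/q/s/y, Hi/q/r/w, Hi/q/r/y, Lo/p/s/w, Lo/p/s/y, Lo/p/r/w, Lo/p/r/y, Lo/t/s/w, Lo/t/s/y, Lo/t/r/w, Lo/t/r/y, Lo/q/s/w, Lo/q/s/y, Lo/q/r/w, Lo/q/r/y. Columns: d/Out, d/In, e/Out, e/In.
{Hi/p/s/w, Hi/p/s/y, Hi/p/r/w, Hi/p/r/y} → row (0,6) (0,6) (2,5) (2,5)
{Hi/t/s/w, Hi/t/s/y, Hi/t/r/w, Hi/t/r/y} → row (0,6) (0,6) (2,6) (2,6)
{Hi/q/s/w, Hi/q/s/y, Hi/q/r/w, Hi/q/r/y} → row (0,6) (0,6) (0,0) (0,0)
{Lo/p/s/w, Lo/p/s/y, Lo/t/s/w, Lo/t/s/y, Lo/q/s/w, Lo/q/s/y} → row (5,2) (5,2) (2,5) (2,5)
{Lo/p/r/w, Lo/p/r/y, Lo/t/r/w, Lo/t/r/y, Lo/q/r/w, Lo/q/r/y} → row (5,2) (5,2) (0,4) (4,3)
That's 5 distinct rows out of 24 strategies.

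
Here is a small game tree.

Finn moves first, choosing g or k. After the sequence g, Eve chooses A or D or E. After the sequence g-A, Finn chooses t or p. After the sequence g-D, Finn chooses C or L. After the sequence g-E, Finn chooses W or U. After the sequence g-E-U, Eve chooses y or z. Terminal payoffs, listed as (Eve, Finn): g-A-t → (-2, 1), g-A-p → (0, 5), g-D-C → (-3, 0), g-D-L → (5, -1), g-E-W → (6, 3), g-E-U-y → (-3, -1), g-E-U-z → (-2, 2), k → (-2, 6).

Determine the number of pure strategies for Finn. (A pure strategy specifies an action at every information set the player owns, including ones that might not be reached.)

16

Finn owns the root with actions {g, k} — two choices.
Finn owns the node after g-A with actions {t, p} — two choices.
Finn owns the node after g-D with actions {C, L} — two choices.
Finn owns the node after g-E with actions {W, U} — two choices.
A pure strategy fixes one action at each information set independently, so the count is the product 2 × 2 × 2 × 2 = 16.
(For reference, Eve has 6 pure strategies, giving a 16×6 normal-form matrix.)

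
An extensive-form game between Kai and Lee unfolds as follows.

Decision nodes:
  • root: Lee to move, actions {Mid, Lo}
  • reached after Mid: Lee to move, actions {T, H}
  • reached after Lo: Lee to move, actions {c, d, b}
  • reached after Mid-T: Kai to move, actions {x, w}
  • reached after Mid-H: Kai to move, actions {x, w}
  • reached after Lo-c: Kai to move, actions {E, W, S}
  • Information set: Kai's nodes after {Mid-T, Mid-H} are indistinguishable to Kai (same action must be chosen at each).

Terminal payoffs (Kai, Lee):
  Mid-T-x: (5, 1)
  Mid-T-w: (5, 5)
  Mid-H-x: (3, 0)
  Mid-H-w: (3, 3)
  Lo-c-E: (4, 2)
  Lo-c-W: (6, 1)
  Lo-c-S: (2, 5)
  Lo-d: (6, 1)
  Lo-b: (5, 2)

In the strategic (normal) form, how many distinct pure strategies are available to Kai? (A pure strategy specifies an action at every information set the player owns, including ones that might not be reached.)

Kai owns the information set {Mid-T, Mid-H} with actions {x, w} — two choices.
Kai owns the node after Lo-c with actions {E, W, S} — three choices.
A pure strategy fixes one action at each information set independently, so the count is the product 2 × 3 = 6.
(For reference, Lee has 12 pure strategies, giving a 6×12 normal-form matrix.)

6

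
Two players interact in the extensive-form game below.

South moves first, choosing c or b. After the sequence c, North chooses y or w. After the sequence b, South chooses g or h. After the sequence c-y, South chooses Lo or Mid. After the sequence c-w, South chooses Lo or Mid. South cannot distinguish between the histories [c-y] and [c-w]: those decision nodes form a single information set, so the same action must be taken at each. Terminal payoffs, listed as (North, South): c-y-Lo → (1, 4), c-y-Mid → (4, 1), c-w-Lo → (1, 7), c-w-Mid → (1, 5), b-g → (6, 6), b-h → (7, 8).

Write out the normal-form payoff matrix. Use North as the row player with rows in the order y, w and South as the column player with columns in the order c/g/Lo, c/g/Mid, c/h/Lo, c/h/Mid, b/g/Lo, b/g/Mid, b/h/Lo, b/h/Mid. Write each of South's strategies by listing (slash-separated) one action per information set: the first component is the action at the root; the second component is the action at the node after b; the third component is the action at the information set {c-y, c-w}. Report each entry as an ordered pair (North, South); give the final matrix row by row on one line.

       c/g/Lo  c/g/Mid   c/h/Lo  c/h/Mid   b/g/Lo  b/g/Mid   b/h/Lo  b/h/Mid
   y    (1,4)    (4,1)    (1,4)    (4,1)    (6,6)    (6,6)    (7,8)    (7,8)
   w    (1,7)    (1,5)    (1,7)    (1,5)    (6,6)    (6,6)    (7,8)    (7,8)

y: (1,4) (4,1) (1,4) (4,1) (6,6) (6,6) (7,8) (7,8) | w: (1,7) (1,5) (1,7) (1,5) (6,6) (6,6) (7,8) (7,8)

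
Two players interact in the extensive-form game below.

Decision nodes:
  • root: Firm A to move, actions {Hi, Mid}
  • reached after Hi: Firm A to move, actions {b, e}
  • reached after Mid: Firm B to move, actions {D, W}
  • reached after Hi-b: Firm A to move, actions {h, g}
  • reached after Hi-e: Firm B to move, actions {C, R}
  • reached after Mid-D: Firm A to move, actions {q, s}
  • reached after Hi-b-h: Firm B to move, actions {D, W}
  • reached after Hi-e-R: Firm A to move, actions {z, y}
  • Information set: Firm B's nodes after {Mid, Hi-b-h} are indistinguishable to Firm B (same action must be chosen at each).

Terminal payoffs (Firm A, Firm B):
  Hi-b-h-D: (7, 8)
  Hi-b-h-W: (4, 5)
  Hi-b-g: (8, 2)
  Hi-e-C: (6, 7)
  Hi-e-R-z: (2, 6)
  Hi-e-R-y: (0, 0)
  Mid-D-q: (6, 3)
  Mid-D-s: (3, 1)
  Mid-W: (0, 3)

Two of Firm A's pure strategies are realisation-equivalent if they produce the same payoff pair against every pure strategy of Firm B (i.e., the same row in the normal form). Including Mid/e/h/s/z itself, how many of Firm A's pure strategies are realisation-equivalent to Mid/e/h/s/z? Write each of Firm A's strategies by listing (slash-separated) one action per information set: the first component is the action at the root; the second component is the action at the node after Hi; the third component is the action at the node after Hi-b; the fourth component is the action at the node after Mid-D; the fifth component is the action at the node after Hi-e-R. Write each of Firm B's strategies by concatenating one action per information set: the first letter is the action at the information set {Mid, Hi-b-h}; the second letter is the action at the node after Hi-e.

8

Row for Mid/e/h/s/z (columns DC, DR, WC, WR): (3,1) (3,1) (0,3) (0,3).
Under Mid/e/h/s/z, Firm A's choice at the node after Hi and at the node after Hi-b and at the node after Hi-e-R can never be reached regardless of what Firm B does, so varying those choices leaves every outcome unchanged.
Holding the reachable choices fixed and varying the unreachable ones freely already gives 2 × 2 × 2 = 8 equivalent strategies.
No other strategy reproduces this row, so those 8 are the full class: Mid/b/h/s/z, Mid/b/h/s/y, Mid/b/g/s/z, Mid/b/g/s/y, Mid/e/h/s/z, Mid/e/h/s/y, Mid/e/g/s/z, Mid/e/g/s/y.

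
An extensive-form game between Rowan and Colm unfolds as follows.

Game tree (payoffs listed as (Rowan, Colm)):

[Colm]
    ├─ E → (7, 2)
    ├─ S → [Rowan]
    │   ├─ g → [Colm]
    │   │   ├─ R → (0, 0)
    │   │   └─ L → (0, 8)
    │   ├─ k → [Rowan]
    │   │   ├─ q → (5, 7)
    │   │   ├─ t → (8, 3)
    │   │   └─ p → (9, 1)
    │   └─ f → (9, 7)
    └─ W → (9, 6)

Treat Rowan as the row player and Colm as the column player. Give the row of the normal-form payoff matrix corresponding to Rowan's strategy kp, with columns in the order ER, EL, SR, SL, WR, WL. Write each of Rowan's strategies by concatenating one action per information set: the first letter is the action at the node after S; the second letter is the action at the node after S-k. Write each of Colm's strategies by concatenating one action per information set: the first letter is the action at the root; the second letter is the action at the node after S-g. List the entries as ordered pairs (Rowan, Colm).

(7,2) (7,2) (9,1) (9,1) (9,6) (9,6)

vs ER: Colm plays E → (7, 2)
vs EL: Colm plays E → (7, 2)
vs SR: Colm plays S → Rowan plays k at [S] → Rowan plays p at [S-k] → (9, 1)
vs SL: Colm plays S → Rowan plays k at [S] → Rowan plays p at [S-k] → (9, 1)
vs WR: Colm plays W → (9, 6)
vs WL: Colm plays W → (9, 6)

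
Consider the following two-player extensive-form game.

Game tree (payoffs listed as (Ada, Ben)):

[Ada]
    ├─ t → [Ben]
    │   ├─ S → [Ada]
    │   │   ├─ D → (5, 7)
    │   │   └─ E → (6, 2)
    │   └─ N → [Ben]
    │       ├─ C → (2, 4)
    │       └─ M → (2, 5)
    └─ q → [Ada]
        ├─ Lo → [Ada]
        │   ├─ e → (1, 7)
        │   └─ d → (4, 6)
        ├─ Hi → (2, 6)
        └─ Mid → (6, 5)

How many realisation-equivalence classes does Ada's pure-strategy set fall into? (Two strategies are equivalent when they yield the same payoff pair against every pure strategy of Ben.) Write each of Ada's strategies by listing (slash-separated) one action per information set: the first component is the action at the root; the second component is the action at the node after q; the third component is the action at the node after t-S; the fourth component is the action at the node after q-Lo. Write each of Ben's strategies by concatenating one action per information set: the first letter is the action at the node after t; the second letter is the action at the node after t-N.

Ada has 24 pure strategies: t/Lo/D/e, t/Lo/D/d, t/Lo/E/e, t/Lo/E/d, t/Hi/D/e, t/Hi/D/d, t/Hi/E/e, t/Hi/E/d, t/Mid/D/e, t/Mid/D/d, t/Mid/E/e, t/Mid/E/d, q/Lo/D/e, q/Lo/D/d, q/Lo/E/e, q/Lo/E/d, q/Hi/D/e, q/Hi/D/d, q/Hi/E/e, q/Hi/E/d, q/Mid/D/e, q/Mid/D/d, q/Mid/E/e, q/Mid/E/d. Columns: SC, SM, NC, NM.
{t/Lo/D/e, t/Lo/D/d, t/Hi/D/e, t/Hi/D/d, t/Mid/D/e, t/Mid/D/d} → row (5,7) (5,7) (2,4) (2,5)
{t/Lo/E/e, t/Lo/E/d, t/Hi/E/e, t/Hi/E/d, t/Mid/E/e, t/Mid/E/d} → row (6,2) (6,2) (2,4) (2,5)
{q/Lo/D/e, q/Lo/E/e} → row (1,7) (1,7) (1,7) (1,7)
{q/Lo/D/d, q/Lo/E/d} → row (4,6) (4,6) (4,6) (4,6)
{q/Hi/D/e, q/Hi/D/d, q/Hi/E/e, q/Hi/E/d} → row (2,6) (2,6) (2,6) (2,6)
{q/Mid/D/e, q/Mid/D/d, q/Mid/E/e, q/Mid/E/d} → row (6,5) (6,5) (6,5) (6,5)
That's 6 distinct rows out of 24 strategies.

6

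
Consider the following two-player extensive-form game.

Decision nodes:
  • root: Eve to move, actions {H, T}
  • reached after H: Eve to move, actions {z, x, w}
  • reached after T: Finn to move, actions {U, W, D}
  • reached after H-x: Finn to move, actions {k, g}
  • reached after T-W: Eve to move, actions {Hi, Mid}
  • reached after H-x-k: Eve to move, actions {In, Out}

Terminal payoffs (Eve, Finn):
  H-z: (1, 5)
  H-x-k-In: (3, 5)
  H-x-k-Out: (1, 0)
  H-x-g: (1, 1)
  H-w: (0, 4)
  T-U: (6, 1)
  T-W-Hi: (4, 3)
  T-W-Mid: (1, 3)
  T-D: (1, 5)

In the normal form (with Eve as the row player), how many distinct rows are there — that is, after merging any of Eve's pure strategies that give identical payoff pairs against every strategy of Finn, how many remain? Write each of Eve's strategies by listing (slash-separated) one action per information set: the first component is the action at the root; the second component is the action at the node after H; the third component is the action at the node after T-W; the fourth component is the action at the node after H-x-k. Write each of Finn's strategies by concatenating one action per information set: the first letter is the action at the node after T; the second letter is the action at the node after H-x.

Eve has 24 pure strategies: H/z/Hi/In, H/z/Hi/Out, H/z/Mid/In, H/z/Mid/Out, H/x/Hi/In, H/x/Hi/Out, H/x/Mid/In, H/x/Mid/Out, H/w/Hi/In, H/w/Hi/Out, H/w/Mid/In, H/w/Mid/Out, T/z/Hi/In, T/z/Hi/Out, T/z/Mid/In, T/z/Mid/Out, T/x/Hi/In, T/x/Hi/Out, T/x/Mid/In, T/x/Mid/Out, T/w/Hi/In, T/w/Hi/Out, T/w/Mid/In, T/w/Mid/Out. Columns: Uk, Ug, Wk, Wg, Dk, Dg.
{H/z/Hi/In, H/z/Hi/Out, H/z/Mid/In, H/z/Mid/Out} → row (1,5) (1,5) (1,5) (1,5) (1,5) (1,5)
{H/x/Hi/In, H/x/Mid/In} → row (3,5) (1,1) (3,5) (1,1) (3,5) (1,1)
{H/x/Hi/Out, H/x/Mid/Out} → row (1,0) (1,1) (1,0) (1,1) (1,0) (1,1)
{H/w/Hi/In, H/w/Hi/Out, H/w/Mid/In, H/w/Mid/Out} → row (0,4) (0,4) (0,4) (0,4) (0,4) (0,4)
{T/z/Hi/In, T/z/Hi/Out, T/x/Hi/In, T/x/Hi/Out, T/w/Hi/In, T/w/Hi/Out} → row (6,1) (6,1) (4,3) (4,3) (1,5) (1,5)
{T/z/Mid/In, T/z/Mid/Out, T/x/Mid/In, T/x/Mid/Out, T/w/Mid/In, T/w/Mid/Out} → row (6,1) (6,1) (1,3) (1,3) (1,5) (1,5)
That's 6 distinct rows out of 24 strategies.

6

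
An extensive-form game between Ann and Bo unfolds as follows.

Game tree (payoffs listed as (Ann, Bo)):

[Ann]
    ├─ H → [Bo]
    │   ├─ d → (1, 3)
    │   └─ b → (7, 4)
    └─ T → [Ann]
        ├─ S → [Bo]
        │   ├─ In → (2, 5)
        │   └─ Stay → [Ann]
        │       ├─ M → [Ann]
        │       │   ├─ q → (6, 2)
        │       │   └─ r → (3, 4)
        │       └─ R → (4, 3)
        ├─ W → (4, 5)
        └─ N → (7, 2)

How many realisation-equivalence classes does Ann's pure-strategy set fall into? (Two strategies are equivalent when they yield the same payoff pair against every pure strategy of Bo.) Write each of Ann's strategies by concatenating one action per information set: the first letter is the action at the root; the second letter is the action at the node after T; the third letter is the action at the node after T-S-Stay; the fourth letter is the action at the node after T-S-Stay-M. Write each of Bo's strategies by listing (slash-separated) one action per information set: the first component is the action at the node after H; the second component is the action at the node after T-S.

6

Ann has 24 pure strategies: HSMq, HSMr, HSRq, HSRr, HWMq, HWMr, HWRq, HWRr, HNMq, HNMr, HNRq, HNRr, TSMq, TSMr, TSRq, TSRr, TWMq, TWMr, TWRq, TWRr, TNMq, TNMr, TNRq, TNRr. Columns: d/In, d/Stay, b/In, b/Stay.
{HSMq, HSMr, HSRq, HSRr, HWMq, HWMr, HWRq, HWRr, HNMq, HNMr, HNRq, HNRr} → row (1,3) (1,3) (7,4) (7,4)
{TSMq} → row (2,5) (6,2) (2,5) (6,2)
{TSMr} → row (2,5) (3,4) (2,5) (3,4)
{TSRq, TSRr} → row (2,5) (4,3) (2,5) (4,3)
{TWMq, TWMr, TWRq, TWRr} → row (4,5) (4,5) (4,5) (4,5)
{TNMq, TNMr, TNRq, TNRr} → row (7,2) (7,2) (7,2) (7,2)
That's 6 distinct rows out of 24 strategies.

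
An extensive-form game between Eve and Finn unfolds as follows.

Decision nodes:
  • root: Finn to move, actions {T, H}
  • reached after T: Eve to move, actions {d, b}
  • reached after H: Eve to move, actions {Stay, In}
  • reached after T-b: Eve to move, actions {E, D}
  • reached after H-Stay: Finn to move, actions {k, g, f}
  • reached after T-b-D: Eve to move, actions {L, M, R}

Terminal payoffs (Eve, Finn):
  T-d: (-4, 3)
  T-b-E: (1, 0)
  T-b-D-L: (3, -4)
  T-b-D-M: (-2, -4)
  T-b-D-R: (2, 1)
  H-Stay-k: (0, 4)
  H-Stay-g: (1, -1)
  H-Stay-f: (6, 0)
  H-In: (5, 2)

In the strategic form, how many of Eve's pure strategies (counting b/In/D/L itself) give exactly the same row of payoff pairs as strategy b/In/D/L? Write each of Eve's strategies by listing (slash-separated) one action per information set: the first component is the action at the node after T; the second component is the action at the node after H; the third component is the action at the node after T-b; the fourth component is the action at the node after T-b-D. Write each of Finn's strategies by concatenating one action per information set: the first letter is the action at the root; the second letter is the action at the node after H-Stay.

1

Row for b/In/D/L (columns Tk, Tg, Tf, Hk, Hg, Hf): (3,-4) (3,-4) (3,-4) (5,2) (5,2) (5,2).
Every one of Eve's information sets is on the play path for some reply by Finn when Eve follows b/In/D/L.
Changing the action at any of them therefore changes at least one column, so only b/In/D/L itself gives this row.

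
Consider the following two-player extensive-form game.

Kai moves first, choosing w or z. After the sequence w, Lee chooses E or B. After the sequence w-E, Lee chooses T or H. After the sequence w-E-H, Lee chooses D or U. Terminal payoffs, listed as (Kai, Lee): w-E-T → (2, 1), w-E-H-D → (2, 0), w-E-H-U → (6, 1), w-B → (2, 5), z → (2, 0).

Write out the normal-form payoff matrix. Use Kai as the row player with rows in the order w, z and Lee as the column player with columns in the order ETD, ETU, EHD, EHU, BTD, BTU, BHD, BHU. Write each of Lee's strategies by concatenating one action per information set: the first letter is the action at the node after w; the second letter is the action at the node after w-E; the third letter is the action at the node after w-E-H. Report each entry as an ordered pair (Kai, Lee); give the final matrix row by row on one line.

          ETD      ETU      EHD      EHU      BTD      BTU      BHD      BHU
   w    (2,1)    (2,1)    (2,0)    (6,1)    (2,5)    (2,5)    (2,5)    (2,5)
   z    (2,0)    (2,0)    (2,0)    (2,0)    (2,0)    (2,0)    (2,0)    (2,0)

w: (2,1) (2,1) (2,0) (6,1) (2,5) (2,5) (2,5) (2,5) | z: (2,0) (2,0) (2,0) (2,0) (2,0) (2,0) (2,0) (2,0)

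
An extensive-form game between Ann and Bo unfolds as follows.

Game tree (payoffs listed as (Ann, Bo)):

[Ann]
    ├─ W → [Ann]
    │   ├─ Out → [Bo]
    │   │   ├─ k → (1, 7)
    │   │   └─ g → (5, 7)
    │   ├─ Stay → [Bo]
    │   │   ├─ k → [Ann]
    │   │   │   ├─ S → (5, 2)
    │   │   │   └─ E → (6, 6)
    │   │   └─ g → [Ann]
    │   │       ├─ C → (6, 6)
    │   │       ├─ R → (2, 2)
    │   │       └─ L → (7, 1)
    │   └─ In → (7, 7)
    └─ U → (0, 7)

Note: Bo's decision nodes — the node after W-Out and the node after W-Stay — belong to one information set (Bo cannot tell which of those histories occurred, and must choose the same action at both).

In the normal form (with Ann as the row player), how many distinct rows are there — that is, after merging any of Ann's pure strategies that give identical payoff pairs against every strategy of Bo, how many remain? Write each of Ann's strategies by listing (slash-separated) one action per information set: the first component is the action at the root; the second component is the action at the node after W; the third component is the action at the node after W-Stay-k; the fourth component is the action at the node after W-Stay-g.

Ann has 36 pure strategies: W/Out/S/C, W/Out/S/R, W/Out/S/L, W/Out/E/C, W/Out/E/R, W/Out/E/L, W/Stay/S/C, W/Stay/S/R, W/Stay/S/L, W/Stay/E/C, W/Stay/E/R, W/Stay/E/L, W/In/S/C, W/In/S/R, W/In/S/L, W/In/E/C, W/In/E/R, W/In/E/L, U/Out/S/C, U/Out/S/R, U/Out/S/L, U/Out/E/C, U/Out/E/R, U/Out/E/L, U/Stay/S/C, U/Stay/S/R, U/Stay/S/L, U/Stay/E/C, U/Stay/E/R, U/Stay/E/L, U/In/S/C, U/In/S/R, U/In/S/L, U/In/E/C, U/In/E/R, U/In/E/L. Columns: k, g.
{W/Out/S/C, W/Out/S/R, W/Out/S/L, W/Out/E/C, W/Out/E/R, W/Out/E/L} → row (1,7) (5,7)
{W/Stay/S/C} → row (5,2) (6,6)
{W/Stay/S/R} → row (5,2) (2,2)
{W/Stay/S/L} → row (5,2) (7,1)
{W/Stay/E/C} → row (6,6) (6,6)
{W/Stay/E/R} → row (6,6) (2,2)
{W/Stay/E/L} → row (6,6) (7,1)
{W/In/S/C, W/In/S/R, W/In/S/L, W/In/E/C, W/In/E/R, W/In/E/L} → row (7,7) (7,7)
{U/Out/S/C, U/Out/S/R, U/Out/S/L, U/Out/E/C, U/Out/E/R, U/Out/E/L, U/Stay/S/C, U/Stay/S/R, U/Stay/S/L, U/Stay/E/C, U/Stay/E/R, U/Stay/E/L, U/In/S/C, U/In/S/R, U/In/S/L, U/In/E/C, U/In/E/R, U/In/E/L} → row (0,7) (0,7)
That's 9 distinct rows out of 36 strategies.

9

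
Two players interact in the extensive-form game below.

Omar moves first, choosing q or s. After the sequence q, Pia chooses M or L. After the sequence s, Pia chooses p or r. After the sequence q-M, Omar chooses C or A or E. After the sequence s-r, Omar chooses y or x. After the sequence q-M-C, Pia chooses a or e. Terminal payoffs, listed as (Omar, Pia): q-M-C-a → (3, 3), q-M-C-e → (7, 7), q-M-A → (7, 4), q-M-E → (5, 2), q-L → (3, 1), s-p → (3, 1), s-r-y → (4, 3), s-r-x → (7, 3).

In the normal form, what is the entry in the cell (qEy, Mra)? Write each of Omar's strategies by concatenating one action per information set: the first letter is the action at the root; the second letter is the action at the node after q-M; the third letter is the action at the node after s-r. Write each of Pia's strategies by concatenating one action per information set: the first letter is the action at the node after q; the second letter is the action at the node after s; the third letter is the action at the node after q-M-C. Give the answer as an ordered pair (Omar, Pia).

Trace the play path from the root:
  Omar plays q
  Pia plays M at [q]
  Omar plays E at [q-M]
→ terminal payoff (5, 2).
(Omar's choice at the node after s-r is never reached on this path, so it doesn't affect the outcome.)

(5, 2)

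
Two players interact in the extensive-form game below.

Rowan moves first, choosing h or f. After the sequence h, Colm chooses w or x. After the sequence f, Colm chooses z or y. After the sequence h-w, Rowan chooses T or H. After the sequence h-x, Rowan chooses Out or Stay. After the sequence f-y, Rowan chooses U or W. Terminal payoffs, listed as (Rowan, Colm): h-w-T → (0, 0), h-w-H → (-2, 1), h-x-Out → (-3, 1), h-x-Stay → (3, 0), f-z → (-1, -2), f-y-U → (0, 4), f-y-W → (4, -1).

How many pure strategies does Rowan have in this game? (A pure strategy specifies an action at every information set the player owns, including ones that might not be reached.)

16

Rowan owns the root with actions {h, f} — two choices.
Rowan owns the node after h-w with actions {T, H} — two choices.
Rowan owns the node after h-x with actions {Out, Stay} — two choices.
Rowan owns the node after f-y with actions {U, W} — two choices.
A pure strategy fixes one action at each information set independently, so the count is the product 2 × 2 × 2 × 2 = 16.
(For reference, Colm has 4 pure strategies, giving a 16×4 normal-form matrix.)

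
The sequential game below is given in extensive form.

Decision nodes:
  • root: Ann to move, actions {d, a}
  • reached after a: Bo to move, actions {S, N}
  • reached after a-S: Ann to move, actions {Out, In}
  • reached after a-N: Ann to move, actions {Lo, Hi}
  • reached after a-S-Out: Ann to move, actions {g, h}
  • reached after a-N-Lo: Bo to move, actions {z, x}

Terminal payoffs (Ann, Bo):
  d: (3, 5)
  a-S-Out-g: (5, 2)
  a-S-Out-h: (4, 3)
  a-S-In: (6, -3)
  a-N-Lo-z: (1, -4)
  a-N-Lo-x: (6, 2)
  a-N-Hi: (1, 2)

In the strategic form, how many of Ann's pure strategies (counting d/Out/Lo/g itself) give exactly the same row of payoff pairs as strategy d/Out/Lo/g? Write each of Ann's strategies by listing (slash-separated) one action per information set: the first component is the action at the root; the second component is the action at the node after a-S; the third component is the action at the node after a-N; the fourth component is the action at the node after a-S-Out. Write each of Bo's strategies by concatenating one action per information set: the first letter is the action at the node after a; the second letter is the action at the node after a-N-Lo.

Row for d/Out/Lo/g (columns Sz, Sx, Nz, Nx): (3,5) (3,5) (3,5) (3,5).
Under d/Out/Lo/g, Ann's choice at the node after a-S and at the node after a-N and at the node after a-S-Out can never be reached regardless of what Bo does, so varying those choices leaves every outcome unchanged.
Holding the reachable choices fixed and varying the unreachable ones freely already gives 2 × 2 × 2 = 8 equivalent strategies.
No other strategy reproduces this row, so those 8 are the full class: d/Out/Lo/g, d/Out/Lo/h, d/Out/Hi/g, d/Out/Hi/h, d/In/Lo/g, d/In/Lo/h, d/In/Hi/g, d/In/Hi/h.

8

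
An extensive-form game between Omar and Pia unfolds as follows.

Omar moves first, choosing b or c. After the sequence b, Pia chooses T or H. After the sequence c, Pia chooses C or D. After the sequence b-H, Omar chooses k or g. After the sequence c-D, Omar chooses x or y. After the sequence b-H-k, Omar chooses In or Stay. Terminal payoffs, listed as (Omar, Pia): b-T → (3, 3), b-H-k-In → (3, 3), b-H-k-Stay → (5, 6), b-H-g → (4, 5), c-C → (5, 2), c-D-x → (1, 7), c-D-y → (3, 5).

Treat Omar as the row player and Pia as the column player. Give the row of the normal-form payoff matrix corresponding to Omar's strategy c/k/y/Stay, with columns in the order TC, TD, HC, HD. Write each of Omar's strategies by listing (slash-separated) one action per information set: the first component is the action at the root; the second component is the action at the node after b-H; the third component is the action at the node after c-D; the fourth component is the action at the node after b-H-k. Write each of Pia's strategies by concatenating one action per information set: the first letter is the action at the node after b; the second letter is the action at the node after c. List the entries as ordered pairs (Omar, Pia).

vs TC: Omar plays c → Pia plays C at [c] → (5, 2)
vs TD: Omar plays c → Pia plays D at [c] → Omar plays y at [c-D] → (3, 5)
vs HC: Omar plays c → Pia plays C at [c] → (5, 2)
vs HD: Omar plays c → Pia plays D at [c] → Omar plays y at [c-D] → (3, 5)

(5,2) (3,5) (5,2) (3,5)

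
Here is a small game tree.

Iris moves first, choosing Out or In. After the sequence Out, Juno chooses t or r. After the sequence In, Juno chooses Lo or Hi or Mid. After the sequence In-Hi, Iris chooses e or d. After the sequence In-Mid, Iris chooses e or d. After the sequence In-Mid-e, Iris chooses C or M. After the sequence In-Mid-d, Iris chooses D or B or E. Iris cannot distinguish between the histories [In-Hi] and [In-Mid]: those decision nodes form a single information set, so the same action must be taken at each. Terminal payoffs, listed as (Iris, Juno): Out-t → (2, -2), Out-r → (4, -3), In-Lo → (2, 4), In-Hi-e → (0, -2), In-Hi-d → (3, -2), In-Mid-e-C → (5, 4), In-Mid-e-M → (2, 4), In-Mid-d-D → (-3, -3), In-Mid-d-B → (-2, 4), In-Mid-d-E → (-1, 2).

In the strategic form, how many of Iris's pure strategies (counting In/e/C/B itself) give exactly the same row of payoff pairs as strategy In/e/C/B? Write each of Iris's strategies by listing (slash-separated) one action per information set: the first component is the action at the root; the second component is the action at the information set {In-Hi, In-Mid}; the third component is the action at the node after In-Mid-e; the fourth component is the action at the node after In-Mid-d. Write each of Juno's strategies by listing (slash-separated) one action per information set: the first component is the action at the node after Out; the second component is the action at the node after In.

Row for In/e/C/B (columns t/Lo, t/Hi, t/Mid, r/Lo, r/Hi, r/Mid): (2,4) (0,-2) (5,4) (2,4) (0,-2) (5,4).
Under In/e/C/B, Iris's choice at the node after In-Mid-d can never be reached regardless of what Juno does, so varying those choices leaves every outcome unchanged.
Holding the reachable choices fixed and varying the unreachable one freely already gives 3 equivalent strategies.
No other strategy reproduces this row, so those 3 are the full class: In/e/C/D, In/e/C/B, In/e/C/E.

3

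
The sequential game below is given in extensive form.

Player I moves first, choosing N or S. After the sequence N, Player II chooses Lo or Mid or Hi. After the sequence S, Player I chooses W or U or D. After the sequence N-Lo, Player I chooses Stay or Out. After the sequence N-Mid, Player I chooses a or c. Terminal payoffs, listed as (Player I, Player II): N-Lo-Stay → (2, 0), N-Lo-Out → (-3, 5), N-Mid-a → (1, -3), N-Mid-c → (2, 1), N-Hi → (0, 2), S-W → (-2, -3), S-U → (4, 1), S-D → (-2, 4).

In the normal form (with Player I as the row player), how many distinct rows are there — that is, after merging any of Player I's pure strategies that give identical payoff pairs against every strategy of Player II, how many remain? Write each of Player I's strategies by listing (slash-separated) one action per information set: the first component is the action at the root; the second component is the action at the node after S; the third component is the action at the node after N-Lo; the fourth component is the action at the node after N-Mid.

Player I has 24 pure strategies: N/W/Stay/a, N/W/Stay/c, N/W/Out/a, N/W/Out/c, N/U/Stay/a, N/U/Stay/c, N/U/Out/a, N/U/Out/c, N/D/Stay/a, N/D/Stay/c, N/D/Out/a, N/D/Out/c, S/W/Stay/a, S/W/Stay/c, S/W/Out/a, S/W/Out/c, S/U/Stay/a, S/U/Stay/c, S/U/Out/a, S/U/Out/c, S/D/Stay/a, S/D/Stay/c, S/D/Out/a, S/D/Out/c. Columns: Lo, Mid, Hi.
{N/W/Stay/a, N/U/Stay/a, N/D/Stay/a} → row (2,0) (1,-3) (0,2)
{N/W/Stay/c, N/U/Stay/c, N/D/Stay/c} → row (2,0) (2,1) (0,2)
{N/W/Out/a, N/U/Out/a, N/D/Out/a} → row (-3,5) (1,-3) (0,2)
{N/W/Out/c, N/U/Out/c, N/D/Out/c} → row (-3,5) (2,1) (0,2)
{S/W/Stay/a, S/W/Stay/c, S/W/Out/a, S/W/Out/c} → row (-2,-3) (-2,-3) (-2,-3)
{S/U/Stay/a, S/U/Stay/c, S/U/Out/a, S/U/Out/c} → row (4,1) (4,1) (4,1)
{S/D/Stay/a, S/D/Stay/c, S/D/Out/a, S/D/Out/c} → row (-2,4) (-2,4) (-2,4)
That's 7 distinct rows out of 24 strategies.

7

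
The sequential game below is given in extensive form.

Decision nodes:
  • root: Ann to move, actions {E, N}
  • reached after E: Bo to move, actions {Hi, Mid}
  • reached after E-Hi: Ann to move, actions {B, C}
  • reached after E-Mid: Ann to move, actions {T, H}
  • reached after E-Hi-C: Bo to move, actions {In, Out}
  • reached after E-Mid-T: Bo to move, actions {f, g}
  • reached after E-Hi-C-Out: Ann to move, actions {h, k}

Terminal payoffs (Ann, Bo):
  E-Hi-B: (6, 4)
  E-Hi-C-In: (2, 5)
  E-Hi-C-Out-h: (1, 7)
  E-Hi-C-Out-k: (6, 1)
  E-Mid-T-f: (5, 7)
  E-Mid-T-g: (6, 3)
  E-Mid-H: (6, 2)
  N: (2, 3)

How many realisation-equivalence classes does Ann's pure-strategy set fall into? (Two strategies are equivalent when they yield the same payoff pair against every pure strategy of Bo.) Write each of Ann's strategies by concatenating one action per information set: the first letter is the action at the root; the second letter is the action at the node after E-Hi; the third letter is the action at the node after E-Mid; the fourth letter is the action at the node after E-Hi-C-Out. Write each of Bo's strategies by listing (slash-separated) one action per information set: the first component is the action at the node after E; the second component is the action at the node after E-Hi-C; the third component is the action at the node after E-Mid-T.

7

Ann has 16 pure strategies: EBTh, EBTk, EBHh, EBHk, ECTh, ECTk, ECHh, ECHk, NBTh, NBTk, NBHh, NBHk, NCTh, NCTk, NCHh, NCHk. Columns: Hi/In/f, Hi/In/g, Hi/Out/f, Hi/Out/g, Mid/In/f, Mid/In/g, Mid/Out/f, Mid/Out/g.
{EBTh, EBTk} → row (6,4) (6,4) (6,4) (6,4) (5,7) (6,3) (5,7) (6,3)
{EBHh, EBHk} → row (6,4) (6,4) (6,4) (6,4) (6,2) (6,2) (6,2) (6,2)
{ECTh} → row (2,5) (2,5) (1,7) (1,7) (5,7) (6,3) (5,7) (6,3)
{ECTk} → row (2,5) (2,5) (6,1) (6,1) (5,7) (6,3) (5,7) (6,3)
{ECHh} → row (2,5) (2,5) (1,7) (1,7) (6,2) (6,2) (6,2) (6,2)
{ECHk} → row (2,5) (2,5) (6,1) (6,1) (6,2) (6,2) (6,2) (6,2)
{NBTh, NBTk, NBHh, NBHk, NCTh, NCTk, NCHh, NCHk} → row (2,3) (2,3) (2,3) (2,3) (2,3) (2,3) (2,3) (2,3)
That's 7 distinct rows out of 16 strategies.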